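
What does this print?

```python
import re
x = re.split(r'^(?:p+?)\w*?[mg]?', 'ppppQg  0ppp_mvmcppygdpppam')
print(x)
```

['', 'pppQg  0ppp_mvmcppygdpppam']

This matches anchored at the start of the string; then one or more of a literal 'p' (lazy) (non-capturing group); then zero or more of a word character (lazy), then optionally one of [mg].
With the lazy modifier that quantifier settles for the fewest repetitions that let the rest of the pattern succeed (the atoms after it are unaffected and can still be greedy).
Matches to split on: at [0:1] → 'p'.
The string is cut at each match, leaving 2 pieces.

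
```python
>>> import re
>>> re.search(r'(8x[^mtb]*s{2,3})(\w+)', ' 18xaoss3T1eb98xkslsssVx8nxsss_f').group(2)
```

The match spans [2:32] → '8xaoss3T1eb98xkslsssVx8nxsss_f'.
Captured: group 1 = '8xaoss', group 2 = '3T1eb98xkslsssVx8nxsss_f'.

'3T1eb98xkslsssVx8nxsss_f'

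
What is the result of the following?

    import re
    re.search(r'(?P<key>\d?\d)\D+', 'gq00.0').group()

'00.'

This matches optionally a digit, then a digit (captured as 'key'); then one or more of a non-digit.
The match spans [2:5] → '00.'.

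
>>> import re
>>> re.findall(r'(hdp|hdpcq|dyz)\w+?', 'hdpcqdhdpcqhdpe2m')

['hdp', 'hdp', 'hdp']

Alternation isn't longest-match — the leftmost alternative that fits at this position is chosen.
Scanning left to right: at [0:4] match 'hdpc', group 1 = 'hdp'; at [6:10] match 'hdpc', group 1 = 'hdp'; at [11:15] match 'hdpe', group 1 = 'hdp'.
One capturing group, so `findall` returns just the captured substring from each match — 3 in all.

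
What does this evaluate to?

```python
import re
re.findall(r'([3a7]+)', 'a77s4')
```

['a77']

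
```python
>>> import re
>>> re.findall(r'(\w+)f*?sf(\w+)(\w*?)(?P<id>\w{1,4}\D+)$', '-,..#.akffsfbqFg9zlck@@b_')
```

[('akff', 'bqFg9zlc', '', 'k@@b_')]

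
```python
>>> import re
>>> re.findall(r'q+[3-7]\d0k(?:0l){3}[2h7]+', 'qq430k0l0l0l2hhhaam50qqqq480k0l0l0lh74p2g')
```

['qq430k0l0l0l2hhh', 'qqqq480k0l0l0lh7']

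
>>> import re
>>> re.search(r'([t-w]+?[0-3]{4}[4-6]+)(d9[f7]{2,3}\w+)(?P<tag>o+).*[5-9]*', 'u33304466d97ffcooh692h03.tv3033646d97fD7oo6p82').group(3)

Pattern: one or more of a character in [t-w] (lazy), then exactly 4 of a character in [0-3], then one or more of a character in [4-6] (captured); then the literal 'd9', then 2 to 3 of one of [f7], then one or more of a word character (captured); then one or more of a literal 'o' (captured as 'tag'); then zero or more of any character, then zero or more of a character in [5-9].
`search` walks the string left to right and returns the first match it finds.
The match spans [0:46] → 'u33304466d97ffcooh692h03.tv3033646d97fD7oo6p82'.
Captured: group 1 = 'u33304466', group 2 = 'd97ffco', group 3 = 'o'.

'o'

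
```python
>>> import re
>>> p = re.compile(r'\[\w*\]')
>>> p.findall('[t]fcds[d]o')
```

['[t]', '[d]']

Since nothing is captured, `findall` lists the 2 matched substrings directly.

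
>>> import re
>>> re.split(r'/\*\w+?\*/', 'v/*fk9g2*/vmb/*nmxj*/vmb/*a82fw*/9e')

Each match becomes a cut point; 4 segments remain.

['v', 'vmb', 'vmb', '9e']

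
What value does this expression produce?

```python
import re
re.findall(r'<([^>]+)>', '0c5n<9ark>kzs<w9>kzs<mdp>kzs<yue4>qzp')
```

Scanning left to right: at [4:10] match '<9ark>', group 1 = '9ark'; at [13:17] match '<w9>', group 1 = 'w9'; at [20:25] match '<mdp>', group 1 = 'mdp'; at [28:34] match '<yue4>', group 1 = 'yue4'.
One capturing group, so `findall` returns just the captured substring from each match — 4 in all.

['9ark', 'w9', 'mdp', 'yue4']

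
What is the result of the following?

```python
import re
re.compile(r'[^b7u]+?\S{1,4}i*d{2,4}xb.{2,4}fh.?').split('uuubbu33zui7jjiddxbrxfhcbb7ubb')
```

Pattern: one or more of any character except [b7u] (lazy), then 1 to 4 of a non-whitespace character; then zero or more of a literal 'i', then 2 to 4 of a literal 'd', then the literal 'xb'; then 2 to 4 of any character, then the literal 'fh', then optionally any character.
Matches to split on: at [10:24] → 'i7jjiddxbrxfhc'.
Each match becomes a cut point; 2 segments remain.

['uuubbu33zu', 'bb7ubb']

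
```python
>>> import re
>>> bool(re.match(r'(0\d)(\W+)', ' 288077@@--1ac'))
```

False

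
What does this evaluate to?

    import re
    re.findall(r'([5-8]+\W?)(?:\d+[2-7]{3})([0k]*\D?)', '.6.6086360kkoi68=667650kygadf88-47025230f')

[('6.', '0kko'), ('68=', '0ky'), ('88-', '0f')]

Pattern: one or more of a character in [5-8], then optionally a non-word character (captured); then one or more of a digit, then exactly 3 of a character in [2-7] (non-capturing group); then zero or more of one of [0k], then optionally a non-digit (captured).
With 2 capturing groups, `findall` returns a 2-tuple per match.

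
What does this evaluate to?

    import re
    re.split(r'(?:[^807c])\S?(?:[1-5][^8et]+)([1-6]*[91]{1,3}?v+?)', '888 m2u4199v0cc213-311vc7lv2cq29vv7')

Lazy quantifiers expand one character at a time until the remainder of the pattern can match.
The group in the pattern means `split` returns the separators' captures alongside the pieces.

['888', '9v', 'v7']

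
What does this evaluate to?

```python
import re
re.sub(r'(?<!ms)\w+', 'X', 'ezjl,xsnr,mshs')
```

A negative assertion filters positions out without eating any characters.
Matches: at [0:4] → 'ezjl'; at [5:9] → 'xsnr'; at [10:14] → 'mshs'.
Each match is replaced by 'X'.

'X,X,X'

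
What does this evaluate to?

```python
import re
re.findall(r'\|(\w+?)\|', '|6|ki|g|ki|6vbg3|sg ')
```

['6', 'g', '6vbg3']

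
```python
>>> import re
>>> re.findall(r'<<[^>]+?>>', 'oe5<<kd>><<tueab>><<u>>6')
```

['<<kd>>', '<<tueab>>', '<<u>>']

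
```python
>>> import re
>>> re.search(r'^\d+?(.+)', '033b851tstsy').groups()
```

('33b851tstsy',)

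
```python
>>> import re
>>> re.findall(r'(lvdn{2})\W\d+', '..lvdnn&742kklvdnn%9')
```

['lvdnn', 'lvdnn']

The pattern matches the literal 'lvd', then exactly 2 of a literal 'n' (captured); then a non-word character, then one or more of a digit.
Walking the string: at [2:11] match 'lvdnn&742', group 1 = 'lvdnn'; at [13:20] match 'lvdnn%9', group 1 = 'lvdnn'.
One capturing group, so `findall` returns just the captured substring from each match — 2 in all.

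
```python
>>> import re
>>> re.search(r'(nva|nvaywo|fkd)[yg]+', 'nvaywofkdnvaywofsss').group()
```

'nvay'

Unlike `match`, `search` isn't anchored — it looks for the pattern anywhere in the string.
The match spans [0:4] → 'nvay'.
Captured: group 1 = 'nva'.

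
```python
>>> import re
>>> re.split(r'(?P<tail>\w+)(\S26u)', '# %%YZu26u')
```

['# %%', 'YZ', 'u26u', '']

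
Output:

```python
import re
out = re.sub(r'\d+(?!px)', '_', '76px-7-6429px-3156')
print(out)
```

A negative assertion filters positions out without eating any characters.
Matches: at [0:1] → '7'; at [5:6] → '7'; at [7:10] → '642'; at [14:18] → '3156'.
`sub` substitutes '_' at each match site.

_6px-_-_9px-_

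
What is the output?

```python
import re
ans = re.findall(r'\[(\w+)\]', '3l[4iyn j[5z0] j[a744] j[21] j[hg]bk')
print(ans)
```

One capturing group, so `findall` returns just the captured substring from each match — 4 in all.

['5z0', 'a744', '21', 'hg']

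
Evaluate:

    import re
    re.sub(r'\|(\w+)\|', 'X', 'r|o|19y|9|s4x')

Matches: at [1:4] → '|o|'; at [7:10] → '|9|'.
Each match is replaced by 'X'.

'rX19yXs4x'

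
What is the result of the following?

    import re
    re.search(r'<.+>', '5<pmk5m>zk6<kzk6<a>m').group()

'<pmk5m>zk6<kzk6<a>'

The match spans [1:19] → '<pmk5m>zk6<kzk6<a>'.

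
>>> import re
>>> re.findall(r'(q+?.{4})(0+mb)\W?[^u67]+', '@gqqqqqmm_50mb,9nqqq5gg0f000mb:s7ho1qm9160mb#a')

This matches one or more of a literal 'q' (lazy), then exactly 4 of any character (captured); then one or more of the literal '0', then the literal 'mb' (captured); then optionally a non-word character, then one or more of any character except [u67].
Walking the string: at [2:32] match 'qqqqqmm_50mb,9nqqq5gg0f000mb:s', groups = ('qqqqqmm_5', '0mb'); at [36:46] match 'qm9160mb#a', groups = ('qm916', '0mb').
`findall` packs the 2 group values into a tuple for every match.

[('qqqqqmm_5', '0mb'), ('qm916', '0mb')]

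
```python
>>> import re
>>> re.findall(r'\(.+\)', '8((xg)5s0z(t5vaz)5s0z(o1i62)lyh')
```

With no groups in the pattern, `findall` gives back each whole match — 1 here.

['((xg)5s0z(t5vaz)5s0z(o1i62)']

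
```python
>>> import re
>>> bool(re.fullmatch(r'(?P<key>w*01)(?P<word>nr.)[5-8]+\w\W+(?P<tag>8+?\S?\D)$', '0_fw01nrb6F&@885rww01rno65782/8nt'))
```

False

Pattern: zero or more of a literal 'w', then the literal '01' (captured as 'key'); then the literal 'nr', then any character (captured as 'word'); then one or more of a character in [5-8], then a word character, then one or more of a non-word character; then one or more of a literal '8' (lazy), then optionally a non-whitespace character, then a non-digit (captured as 'tag'); then anchored at the end.
For `fullmatch`, every character of the input must be accounted for by the pattern.
Here the pattern can't cover the whole string, so the call returns None, and `bool(None)` is False.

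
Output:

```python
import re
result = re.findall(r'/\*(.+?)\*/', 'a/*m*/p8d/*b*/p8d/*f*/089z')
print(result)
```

['m', 'b', 'f']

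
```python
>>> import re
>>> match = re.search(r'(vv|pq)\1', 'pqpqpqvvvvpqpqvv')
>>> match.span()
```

(0, 4)

The backreference `\1` re-matches whatever the first group consumed, character for character.
Unlike `match`, `search` isn't anchored — it looks for the pattern anywhere in the string.
The match spans [0:4] → 'pqpq'.
Captured: group 1 = 'pq'.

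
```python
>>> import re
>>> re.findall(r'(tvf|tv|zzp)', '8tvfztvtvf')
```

The regex engine tests alternatives in the order written; an earlier branch that matches wins even if a later one would match more.
Matches: at [1:4] match 'tvf', group 1 = 'tvf'; at [5:7] match 'tv', group 1 = 'tv'; at [7:10] match 'tvf', group 1 = 'tvf'.
`findall` collects group 1 from each match (3 total).

['tvf', 'tv', 'tvf']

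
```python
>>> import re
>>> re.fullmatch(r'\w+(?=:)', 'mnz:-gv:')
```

None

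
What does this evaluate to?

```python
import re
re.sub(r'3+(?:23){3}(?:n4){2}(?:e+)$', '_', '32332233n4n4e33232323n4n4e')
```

The pattern matches one or more of a literal '3', then the literal '23' repeated 3 times, then the literal 'n4' repeated 2 times; then one or more of a literal 'e' (non-capturing group); then anchored at the end.
Matches: at [13:26] → '33232323n4n4e'.
Every occurrence is swapped for '_'.

'32332233n4n4e_'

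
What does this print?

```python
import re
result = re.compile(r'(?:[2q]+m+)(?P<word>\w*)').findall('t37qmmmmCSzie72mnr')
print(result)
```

['CSzie72mnr']

This matches one or more of one of [2q], then one or more of a literal 'm' (non-capturing group); then zero or more of a word character (captured as 'word').
Scanning left to right: at [3:18] match 'qmmmmCSzie72mnr', group 1 = 'CSzie72mnr'.
`findall` collects group 1 from the one match (1 total).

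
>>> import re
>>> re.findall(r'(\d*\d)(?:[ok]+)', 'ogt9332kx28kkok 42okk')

['9332', '28', '42']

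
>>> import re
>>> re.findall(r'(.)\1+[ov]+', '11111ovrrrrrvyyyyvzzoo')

`\1` has to match the exact text group 1 already captured.
Scanning left to right: at [0:7] match '11111ov', group 1 = '1'; at [7:13] match 'rrrrrv', group 1 = 'r'; at [13:18] match 'yyyyv', group 1 = 'y'; at [18:22] match 'zzoo', group 1 = 'z'.
One capturing group, so `findall` returns just the captured substring from each match — 4 in all.

['1', 'r', 'y', 'z']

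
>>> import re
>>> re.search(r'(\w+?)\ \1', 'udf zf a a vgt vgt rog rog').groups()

('a',)

After group 1 captures some text, `\1` only succeeds where that same text appears again.
`re.search` tries every starting position until one works.
The match spans [7:10] → 'a a'.
Captured: group 1 = 'a'.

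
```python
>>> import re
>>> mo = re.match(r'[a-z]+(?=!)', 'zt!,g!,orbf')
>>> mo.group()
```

'zt'

Lookahead/lookbehind check context without consuming it, so the matched span excludes the asserted characters.
With `match`, the pattern is implicitly anchored at the beginning.
The match spans [0:2] → 'zt'.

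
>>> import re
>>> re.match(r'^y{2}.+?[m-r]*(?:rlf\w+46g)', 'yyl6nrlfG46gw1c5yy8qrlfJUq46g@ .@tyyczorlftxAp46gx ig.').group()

`match` is anchored at position 0; if the pattern doesn't fit there, it returns None.
The match spans [0:29] → 'yyl6nrlfG46gw1c5yy8qrlfJUq46g'.

'yyl6nrlfG46gw1c5yy8qrlfJUq46g'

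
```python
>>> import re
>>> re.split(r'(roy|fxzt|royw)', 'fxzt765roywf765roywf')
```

['', 'fxzt', '765', 'roy', 'wf765', 'roy', 'wf']

Alternation tries branches left to right and keeps the first one that lets the overall match succeed at that position.
Matches to split on: at [0:4] → 'fxzt'; at [7:10] → 'roy'; at [15:18] → 'roy'.
With a capturing group present, the delimiter's captured portion is kept in the result list.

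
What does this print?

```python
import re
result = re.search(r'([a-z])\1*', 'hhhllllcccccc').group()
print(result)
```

The backreference `\1` re-matches whatever the first group consumed, character for character.
`re.search` scans for the first position where the pattern succeeds.
The match spans [0:3] → 'hhh'.
Captured: group 1 = 'h'.

hhh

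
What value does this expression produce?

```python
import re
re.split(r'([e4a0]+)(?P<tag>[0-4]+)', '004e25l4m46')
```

['', '004e', '2', '5l4m46']

This matches one or more of one of [e4a0] (captured); then one or more of a character in [0-4] (captured as 'tag').
Matches to split on: at [0:5] → '004e2'.
With a capturing group present, the delimiter's captured portion is kept in the result list.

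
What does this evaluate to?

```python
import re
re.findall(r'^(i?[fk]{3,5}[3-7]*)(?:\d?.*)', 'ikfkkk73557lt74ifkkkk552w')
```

['ikfkkk73557']

Pattern: anchored at the start of the string; then optionally the literal 'i', then 3 to 5 of one of [fk], then zero or more of a character in [3-7] (captured); then optionally a digit, then zero or more of any character (non-capturing group).
Walking the string: at [0:25] match 'ikfkkk73557lt74ifkkkk552w', group 1 = 'ikfkkk73557'.
Because there's exactly one group, `findall` drops the full match and keeps group 1 from the one hit.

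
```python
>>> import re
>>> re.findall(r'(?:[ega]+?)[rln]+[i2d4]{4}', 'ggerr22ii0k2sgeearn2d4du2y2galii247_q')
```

Pattern: one or more of one of [ega] (lazy) (non-capturing group); then one or more of one of [rln]; then exactly 4 of one of [i2d4].
Scanning left to right: at [0:9] → 'ggerr22ii'; at [13:23] → 'geearn2d4d'; at [27:34] → 'galii24'.
No capturing groups, so `findall` returns the 3 full match strings.

['ggerr22ii', 'geearn2d4d', 'galii24']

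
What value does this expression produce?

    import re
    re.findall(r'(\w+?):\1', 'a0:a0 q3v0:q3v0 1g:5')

['a0', 'q3v0']

The backreference `\1` re-matches whatever the first group consumed, character for character.
Matches: at [0:5] match 'a0:a0', group 1 = 'a0'; at [6:15] match 'q3v0:q3v0', group 1 = 'q3v0'.
`findall` collects group 1 from each match (2 total).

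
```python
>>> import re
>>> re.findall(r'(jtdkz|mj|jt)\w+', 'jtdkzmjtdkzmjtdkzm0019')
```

Branches in `(...|...)` are attempted left-to-right; the first branch that allows the whole pattern to succeed is taken.
Matches: at [0:22] match 'jtdkzmjtdkzmjtdkzm0019', group 1 = 'jtdkz'.
One capturing group, so `findall` returns just the captured substring from the one match — 1 in all.

['jtdkz']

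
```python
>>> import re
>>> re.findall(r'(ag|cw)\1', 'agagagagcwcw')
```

['ag', 'ag', 'cw']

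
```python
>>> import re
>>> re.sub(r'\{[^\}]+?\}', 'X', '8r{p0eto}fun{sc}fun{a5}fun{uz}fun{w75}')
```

'8rXfunXfunXfunXfunX'

Matches: at [2:9] → '{p0eto}'; at [12:16] → '{sc}'; at [19:23] → '{a5}'; at [26:30] → '{uz}'; at [33:38] → '{w75}'.
Each match is replaced by 'X'.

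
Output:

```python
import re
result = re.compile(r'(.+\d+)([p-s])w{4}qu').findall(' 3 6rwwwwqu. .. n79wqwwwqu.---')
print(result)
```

The pattern matches one or more of any character, then one or more of a digit (captured); then a character in [p-s] (captured); then exactly 4 of the literal 'w', then the literal 'qu'.
Multiple groups make `findall` return tuples — one 2-tuple for the one match.

[(' 3 6', 'r')]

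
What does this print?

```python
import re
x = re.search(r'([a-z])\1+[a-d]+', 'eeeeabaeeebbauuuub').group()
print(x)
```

eeeeaba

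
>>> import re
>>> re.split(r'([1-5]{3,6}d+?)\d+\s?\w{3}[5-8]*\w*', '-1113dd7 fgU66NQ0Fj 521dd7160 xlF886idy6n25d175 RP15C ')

Pattern: 3 to 6 of a character in [1-5], then one or more of the literal 'd' (lazy) (captured); then one or more of a digit, then optionally whitespace; then exactly 3 of a word character, then zero or more of a character in [5-8], then zero or more of a word character.
The group in the pattern means `split` returns the separators' captures alongside the pieces.

['-', '1113dd', ' ', '521dd', ' RP15C ']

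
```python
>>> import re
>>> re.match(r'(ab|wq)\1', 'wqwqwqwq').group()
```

'wqwq'

A backreference is literal: `\1` must see the identical characters the first group matched.
`re.match` only tries the pattern at the start of the string.
The match spans [0:4] → 'wqwq'.
Captured: group 1 = 'wq'.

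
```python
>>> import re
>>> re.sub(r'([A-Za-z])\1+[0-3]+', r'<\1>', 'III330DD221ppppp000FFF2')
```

`\1` is not a pattern — it's the concrete string captured by group 1, re-applied verbatim.
Matches: at [0:6] → 'III330'; at [6:11] → 'DD221'; at [11:19] → 'ppppp000'; at [19:23] → 'FFF2'.
`\1` in the replacement pulls in group 1's text for each match.

'<I><D><p><F>'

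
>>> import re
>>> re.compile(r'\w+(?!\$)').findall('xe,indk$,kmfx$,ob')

['xe', 'ind', 'kmf', 'ob']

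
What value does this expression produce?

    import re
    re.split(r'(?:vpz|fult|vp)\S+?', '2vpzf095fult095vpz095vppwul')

['2', '095', '95', '95', 'wul']

Alternation tries branches left to right and keeps the first one that lets the overall match succeed at that position.
Splitting on the pattern gives 5 pieces.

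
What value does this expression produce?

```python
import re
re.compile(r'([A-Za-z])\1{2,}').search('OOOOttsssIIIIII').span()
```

`\1` is not a pattern — it's the concrete string captured by group 1, re-applied verbatim.
The match spans [0:4] → 'OOOO'.

(0, 4)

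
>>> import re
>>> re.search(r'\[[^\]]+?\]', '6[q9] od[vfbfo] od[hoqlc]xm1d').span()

The match spans [1:5] → '[q9]'.

(1, 5)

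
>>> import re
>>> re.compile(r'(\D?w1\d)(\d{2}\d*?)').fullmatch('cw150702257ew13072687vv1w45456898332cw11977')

None

Pattern: optionally a non-digit, then the literal 'w1', then a digit (captured); then exactly 2 of a digit, then zero or more of a digit (lazy) (captured).
For `fullmatch`, every character of the input must be accounted for by the pattern.
Here the pattern can't cover the whole string, so the call returns None.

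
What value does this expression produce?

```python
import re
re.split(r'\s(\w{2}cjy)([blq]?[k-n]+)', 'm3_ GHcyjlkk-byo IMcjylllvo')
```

['m3_ GHcyjlkk-byo', 'IMcjy', 'lll', 'vo']

This matches whitespace; then exactly 2 of a word character, then the literal 'cjy' (captured); then optionally one of [blq], then one or more of a character in [k-n] (captured).
Matches to split on: at [16:25] → ' IMcjylll'.
The group in the pattern means `split` returns the separators' captures alongside the pieces.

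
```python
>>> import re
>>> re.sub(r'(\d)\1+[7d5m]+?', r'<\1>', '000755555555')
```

'<0><5>'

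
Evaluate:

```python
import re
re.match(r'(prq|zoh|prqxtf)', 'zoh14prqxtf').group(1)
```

The match spans [0:3] → 'zoh'.
Captured: group 1 = 'zoh'.

'zoh'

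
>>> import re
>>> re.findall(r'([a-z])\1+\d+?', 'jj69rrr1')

['j', 'r']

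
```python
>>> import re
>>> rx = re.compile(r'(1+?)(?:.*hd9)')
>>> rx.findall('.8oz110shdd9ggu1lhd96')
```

['1']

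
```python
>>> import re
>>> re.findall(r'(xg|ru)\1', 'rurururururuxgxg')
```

A backreference is literal: `\1` must see the identical characters the first group matched.
Walking the string: at [0:4] match 'ruru', group 1 = 'ru'; at [4:8] match 'ruru', group 1 = 'ru'; at [8:12] match 'ruru', group 1 = 'ru'; at [12:16] match 'xgxg', group 1 = 'xg'.
With a single group, `findall` returns only what that group captured — 4 items.

['ru', 'ru', 'ru', 'xg']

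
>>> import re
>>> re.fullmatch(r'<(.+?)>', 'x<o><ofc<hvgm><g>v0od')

For `fullmatch`, every character of the input must be accounted for by the pattern.
Here the string isn't matched end-to-end, so the call returns None.

None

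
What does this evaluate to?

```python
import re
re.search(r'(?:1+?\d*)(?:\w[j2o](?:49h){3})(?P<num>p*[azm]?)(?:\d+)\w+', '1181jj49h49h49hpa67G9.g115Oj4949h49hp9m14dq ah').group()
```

'1181jj49h49h49hpa67G9'

The pattern matches one or more of a literal '1' (lazy), then zero or more of a digit (non-capturing group); then a word character, then one of [j2o], then the literal '49h' repeated 3 times (non-capturing group); then zero or more of a literal 'p', then optionally one of [azm] (captured as 'num'); then one or more of a digit (non-capturing group); then one or more of a word character.
`re.search` tries every starting position until one works.
The match spans [0:21] → '1181jj49h49h49hpa67G9'.
Captured: group 1 = 'pa'.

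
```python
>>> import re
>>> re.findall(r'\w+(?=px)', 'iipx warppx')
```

Because the assertion is zero-width, the text it checks is not consumed and won't appear in the result.
No capturing groups, so `findall` returns the 2 full match strings.

['ii', 'warp']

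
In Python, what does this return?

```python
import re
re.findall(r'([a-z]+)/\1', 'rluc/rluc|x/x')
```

['rluc', 'x']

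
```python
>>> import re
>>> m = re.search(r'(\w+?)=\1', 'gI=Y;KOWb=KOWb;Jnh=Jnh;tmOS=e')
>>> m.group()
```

`\1` is not a pattern — it's the concrete string captured by group 1, re-applied verbatim.
The match spans [5:14] → 'KOWb=KOWb'.

'KOWb=KOWb'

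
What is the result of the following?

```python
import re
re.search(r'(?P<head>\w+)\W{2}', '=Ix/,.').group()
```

'Ix/,'

Pattern: one or more of a word character (captured as 'head'); then exactly 2 of a non-word character.
The match spans [1:5] → 'Ix/,'.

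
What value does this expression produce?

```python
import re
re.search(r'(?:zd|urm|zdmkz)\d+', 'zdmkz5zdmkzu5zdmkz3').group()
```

'zdmkz5'

`search` walks the string left to right and returns the first match it finds.
The match spans [0:6] → 'zdmkz5'.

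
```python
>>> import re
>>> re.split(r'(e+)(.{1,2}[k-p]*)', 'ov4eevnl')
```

['ov4', 'ee', 'vnl', '']

The group in the pattern means `split` returns the separators' captures alongside the pieces.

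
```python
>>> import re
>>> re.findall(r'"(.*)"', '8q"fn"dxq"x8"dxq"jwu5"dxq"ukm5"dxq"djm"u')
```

['fn"dxq"x8"dxq"jwu5"dxq"ukm5"dxq"djm']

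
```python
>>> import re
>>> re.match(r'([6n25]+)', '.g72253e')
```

None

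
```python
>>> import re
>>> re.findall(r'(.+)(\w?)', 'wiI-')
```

Multiple groups make `findall` return tuples — one 2-tuple for the one match.

[('wiI-', '')]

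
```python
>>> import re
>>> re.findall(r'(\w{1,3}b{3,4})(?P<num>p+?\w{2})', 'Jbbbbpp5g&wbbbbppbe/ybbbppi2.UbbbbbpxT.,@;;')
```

[('Jbbbb', 'pp5'), ('wbbbb', 'ppb'), ('ybbb', 'ppi'), ('Ubbbbb', 'pxT')]

Pattern: 1 to 3 of a word character, then 3 to 4 of a literal 'b' (captured); then one or more of the literal 'p' (lazy), then exactly 2 of a word character (captured as 'num').
The `?` after the quantifier makes it lazy — it takes as little as possible before letting the rest of the pattern try.
Matches: at [0:8] match 'Jbbbbpp5', groups = ('Jbbbb', 'pp5'); at [10:18] match 'wbbbbppb', groups = ('wbbbb', 'ppb'); at [20:27] match 'ybbbppi', groups = ('ybbb', 'ppi'); at [29:38] match 'UbbbbbpxT', groups = ('Ubbbbb', 'pxT').
2 groups means each result is a tuple of 2 captured strings — 4 here.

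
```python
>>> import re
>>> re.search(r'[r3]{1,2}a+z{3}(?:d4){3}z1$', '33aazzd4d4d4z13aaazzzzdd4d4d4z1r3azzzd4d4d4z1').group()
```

'r3azzzd4d4d4z1'

The pattern matches 1 to 2 of one of [r3]; then one or more of a literal 'a'; then exactly 3 of a literal 'z', then the literal 'd4' repeated 3 times, then the literal 'z1'; then anchored at the end.
`re.search` tries every starting position until one works.
The match spans [31:45] → 'r3azzzd4d4d4z1'.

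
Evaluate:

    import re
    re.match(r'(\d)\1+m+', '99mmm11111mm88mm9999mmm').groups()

('9',)

The match spans [0:5] → '99mmm'.
Captured: group 1 = '9'.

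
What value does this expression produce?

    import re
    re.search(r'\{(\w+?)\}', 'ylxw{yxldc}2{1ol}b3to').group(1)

'yxldc'

`re.search` scans for the first position where the pattern succeeds.
The match spans [4:11] → '{yxldc}'.
Captured: group 1 = 'yxldc'.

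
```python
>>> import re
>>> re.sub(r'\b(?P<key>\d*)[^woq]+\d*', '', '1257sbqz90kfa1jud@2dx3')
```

'qz90kfa1jud'

Pattern: a word boundary (`\b`, zero-width); then zero or more of a digit (captured as 'key'); then one or more of any character except [woq]; then zero or more of a digit.
Matches: at [0:6] → '1257sb'; at [17:22] → '@2dx3'.
Every occurrence is swapped for ''.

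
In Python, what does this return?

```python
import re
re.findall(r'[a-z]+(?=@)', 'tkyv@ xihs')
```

['tkyv']

The `(?=…)`/`(?<=…)` assertion just peeks at neighbouring text; it doesn't advance the match position.
`findall` yields the raw match text (1 of them) because the pattern has no groups.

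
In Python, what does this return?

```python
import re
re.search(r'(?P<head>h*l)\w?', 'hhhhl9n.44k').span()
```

(0, 6)

The pattern matches zero or more of the literal 'h', then a literal 'l' (captured as 'head'); then optionally a word character.
`search` walks the string left to right and returns the first match it finds.
The match spans [0:6] → 'hhhhl9'.
Captured: group 1 = 'hhhhl'.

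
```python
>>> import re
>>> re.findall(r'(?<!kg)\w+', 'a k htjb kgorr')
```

A negative assertion filters positions out without eating any characters.
With no groups in the pattern, `findall` gives back each whole match — 4 here.

['a', 'k', 'htjb', 'kgorr']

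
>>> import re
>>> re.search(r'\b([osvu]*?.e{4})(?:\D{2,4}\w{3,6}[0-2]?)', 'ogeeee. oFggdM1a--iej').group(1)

Pattern: a word boundary (`\b`, zero-width); then zero or more of one of [osvu] (lazy), then any character, then exactly 4 of the literal 'e' (captured); then 2 to 4 of a non-digit, then 3 to 6 of a word character, then optionally a character in [0-2] (non-capturing group).
Unlike `match`, `search` isn't anchored — it looks for the pattern anywhere in the string.
The match spans [0:16] → 'ogeeee. oFggdM1a'.
Captured: group 1 = 'ogeeee'.

'ogeeee'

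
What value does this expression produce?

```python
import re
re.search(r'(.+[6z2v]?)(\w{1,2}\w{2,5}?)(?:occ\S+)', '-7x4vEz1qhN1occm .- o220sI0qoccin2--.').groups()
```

('-7x4vEz1qhN1occm .- o220s', 'I0q')

The match spans [0:37] → '-7x4vEz1qhN1occm .- o220sI0qoccin2--.'.
Captured: group 1 = '-7x4vEz1qhN1occm .- o220s', group 2 = 'I0q'.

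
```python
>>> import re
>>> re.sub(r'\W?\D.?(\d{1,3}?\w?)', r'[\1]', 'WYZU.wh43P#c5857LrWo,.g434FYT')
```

'WYZU[43]P[85]7LrWo[43]4FYT'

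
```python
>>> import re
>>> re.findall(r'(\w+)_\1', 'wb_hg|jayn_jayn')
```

The backreference `\1` re-matches whatever the first group consumed, character for character.
Matches: at [6:15] match 'jayn_jayn', group 1 = 'jayn'.
Because there's exactly one group, `findall` drops the full match and keeps group 1 from the one hit.

['jayn']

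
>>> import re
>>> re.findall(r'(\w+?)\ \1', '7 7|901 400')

['7']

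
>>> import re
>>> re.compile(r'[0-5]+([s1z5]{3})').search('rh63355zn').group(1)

'55z'

This matches one or more of a character in [0-5]; then exactly 3 of one of [s1z5] (captured).
`search` walks the string left to right and returns the first match it finds.
The match spans [3:8] → '3355z'.
Captured: group 1 = '55z'.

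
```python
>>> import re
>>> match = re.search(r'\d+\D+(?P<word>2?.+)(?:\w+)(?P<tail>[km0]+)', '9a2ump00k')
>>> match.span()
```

This matches one or more of a digit; then one or more of a non-digit; then optionally the literal '2', then one or more of any character (captured as 'word'); then one or more of a word character (non-capturing group); then one or more of one of [km0] (captured as 'tail').
The match spans [0:9] → '9a2ump00k'.

(0, 9)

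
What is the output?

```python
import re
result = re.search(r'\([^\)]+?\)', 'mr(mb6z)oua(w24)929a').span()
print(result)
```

(2, 8)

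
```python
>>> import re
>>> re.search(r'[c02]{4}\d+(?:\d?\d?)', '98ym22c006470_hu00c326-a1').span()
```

The pattern matches exactly 4 of one of [c02], then one or more of a digit; then optionally a digit, then optionally a digit (non-capturing group).
Unlike `match`, `search` isn't anchored — it looks for the pattern anywhere in the string.
The match spans [4:13] → '22c006470'.

(4, 13)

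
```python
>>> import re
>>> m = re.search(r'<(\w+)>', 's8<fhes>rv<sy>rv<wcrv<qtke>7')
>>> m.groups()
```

('fhes',)

`search` walks the string left to right and returns the first match it finds.
The match spans [2:8] → '<fhes>'.
Captured: group 1 = 'fhes'.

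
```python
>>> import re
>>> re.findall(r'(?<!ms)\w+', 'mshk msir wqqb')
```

['mshk', 'msir', 'wqqb']

Because the assertion is negative and zero-width, positions next to the forbidden text are skipped.
No capturing groups, so `findall` returns the 3 full match strings.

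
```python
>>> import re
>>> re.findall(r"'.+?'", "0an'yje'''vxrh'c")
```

Because the quantifier is non-greedy, it stops expanding at the earliest point where the rest of the pattern can succeed.
Walking the string: at [3:8] → "'yje'"; at [8:15] → "''vxrh'".
No capturing groups, so `findall` returns the 2 full match strings.

["'yje'", "''vxrh'"]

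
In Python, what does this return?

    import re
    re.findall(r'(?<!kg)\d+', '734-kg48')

['734', '8']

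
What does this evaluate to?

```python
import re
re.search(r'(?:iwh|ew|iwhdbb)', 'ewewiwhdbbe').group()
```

'ew'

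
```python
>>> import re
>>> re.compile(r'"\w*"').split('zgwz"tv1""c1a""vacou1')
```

['zgwz', '', '"vacou1']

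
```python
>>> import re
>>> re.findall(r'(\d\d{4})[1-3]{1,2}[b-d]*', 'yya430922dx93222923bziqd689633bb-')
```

['43092', '32229', '68963']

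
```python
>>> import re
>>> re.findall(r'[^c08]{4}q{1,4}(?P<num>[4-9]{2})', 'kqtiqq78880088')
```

['78']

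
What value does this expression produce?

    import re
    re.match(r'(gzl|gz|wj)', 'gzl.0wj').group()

Alternation tries branches left to right and keeps the first one that lets the overall match succeed at that position.
`re.match` won't scan ahead — the pattern has to work from the very first character.
The match spans [0:3] → 'gzl'.
Captured: group 1 = 'gzl'.

'gzl'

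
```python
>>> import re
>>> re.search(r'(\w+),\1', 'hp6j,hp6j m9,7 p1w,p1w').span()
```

The backreference `\1` re-matches whatever the first group consumed, character for character.
`re.search` scans for the first position where the pattern succeeds.
The match spans [0:9] → 'hp6j,hp6j'.
Captured: group 1 = 'hp6j'.

(0, 9)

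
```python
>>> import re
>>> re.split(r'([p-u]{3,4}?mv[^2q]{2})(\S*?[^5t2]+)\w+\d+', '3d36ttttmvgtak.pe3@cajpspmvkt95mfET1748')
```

['3d36', 'ttttmvgt', 'ak.pe3@cajpspmvk', '']

This matches 3 to 4 of a character in [p-u] (lazy), then the literal 'mv', then exactly 2 of any character except [2q] (captured); then zero or more of a non-whitespace character (lazy), then one or more of any character except [5t2] (captured); then one or more of a word character, then one or more of a digit.
Matches to split on: at [4:39] → 'ttttmvgtak.pe3@cajpspmvkt95mfET1748'.
With a capturing group present, the delimiter's captured portion is kept in the result list.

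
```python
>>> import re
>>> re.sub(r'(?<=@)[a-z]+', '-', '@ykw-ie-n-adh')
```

'@--ie-n-adh'

The `(?=…)`/`(?<=…)` assertion just peeks at neighbouring text; it doesn't advance the match position.
Matches: at [1:4] → 'ykw'.
`sub` substitutes '-' at each match site.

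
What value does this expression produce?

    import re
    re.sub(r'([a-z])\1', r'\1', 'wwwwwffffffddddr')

'wwwfffddr'

`\1` is not a pattern — it's the concrete string captured by group 1, re-applied verbatim.
Matches: at [0:2] → 'ww'; at [2:4] → 'ww'; at [5:7] → 'ff'; at [7:9] → 'ff'; at [9:11] → 'ff'; ….
Each match is replaced using the text its own group 1 captured.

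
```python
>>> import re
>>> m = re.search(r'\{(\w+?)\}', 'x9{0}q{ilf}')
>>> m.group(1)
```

Unlike `match`, `search` isn't anchored — it looks for the pattern anywhere in the string.
The match spans [2:5] → '{0}'.
Captured: group 1 = '0'.

'0'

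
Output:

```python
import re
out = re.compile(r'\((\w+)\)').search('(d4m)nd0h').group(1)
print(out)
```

The match spans [0:5] → '(d4m)'.
Captured: group 1 = 'd4m'.

d4m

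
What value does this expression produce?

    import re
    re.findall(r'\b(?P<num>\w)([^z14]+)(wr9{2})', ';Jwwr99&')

[('J', 'w', 'wr99')]

Pattern: a word boundary (`\b`, zero-width); then a word character (captured as 'num'); then one or more of any character except [z14] (captured); then the literal 'wr', then exactly 2 of the literal '9' (captured).
3 groups means the one result is a tuple of 3 captured strings — 1 here.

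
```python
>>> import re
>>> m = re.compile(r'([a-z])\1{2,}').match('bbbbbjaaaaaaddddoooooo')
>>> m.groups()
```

`\1` has to match the exact text group 1 already captured.
With `match`, the pattern is implicitly anchored at the beginning.
The match spans [0:5] → 'bbbbb'.
Captured: group 1 = 'b'.

('b',)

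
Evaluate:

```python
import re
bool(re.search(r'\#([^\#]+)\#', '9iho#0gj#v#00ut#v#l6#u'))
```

True

The match spans [4:9] → '#0gj#'.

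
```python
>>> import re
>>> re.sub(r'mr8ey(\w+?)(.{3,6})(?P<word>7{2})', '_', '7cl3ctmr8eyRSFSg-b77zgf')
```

'7cl3ct_zgf'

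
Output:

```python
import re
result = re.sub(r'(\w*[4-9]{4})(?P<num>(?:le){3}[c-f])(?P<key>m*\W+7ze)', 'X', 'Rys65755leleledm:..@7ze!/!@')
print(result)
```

The pattern matches zero or more of a word character, then exactly 4 of a character in [4-9] (captured); then the literal 'le' repeated 3 times, then a character in [c-f] (captured as 'num'); then zero or more of the literal 'm', then one or more of a non-word character, then the literal '7ze' (captured as 'key').
Each match is replaced by 'X'.

X!/!@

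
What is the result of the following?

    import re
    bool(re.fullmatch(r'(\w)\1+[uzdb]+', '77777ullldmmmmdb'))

After group 1 captures some text, `\1` only succeeds where that same text appears again.
`fullmatch` succeeds only if the pattern covers the string from start to end.
Here the pattern can't cover the whole string, so the call returns None, and `bool(None)` is False.

False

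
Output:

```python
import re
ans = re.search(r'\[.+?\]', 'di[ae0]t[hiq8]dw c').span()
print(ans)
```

(2, 7)

The match spans [2:7] → '[ae0]'.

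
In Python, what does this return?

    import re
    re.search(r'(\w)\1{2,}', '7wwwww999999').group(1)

The match spans [1:6] → 'wwwww'.
Captured: group 1 = 'w'.

'w'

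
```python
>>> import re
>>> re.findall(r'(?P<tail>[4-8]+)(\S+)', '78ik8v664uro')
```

This matches one or more of a character in [4-8] (captured as 'tail'); then one or more of a non-whitespace character (captured).
Walking the string: at [0:12] match '78ik8v664uro', groups = ('78', 'ik8v664uro').
With 2 capturing groups, `findall` returns a 2-tuple per match.

[('78', 'ik8v664uro')]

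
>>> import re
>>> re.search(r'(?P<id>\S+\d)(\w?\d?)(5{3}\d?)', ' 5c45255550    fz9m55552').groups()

('5c4525', '', '5550')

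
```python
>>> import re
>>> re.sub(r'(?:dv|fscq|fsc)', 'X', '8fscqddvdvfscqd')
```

'8XdXXXd'

Alternation isn't longest-match — the leftmost alternative that fits at this position is chosen.
Matches: at [1:5] → 'fscq'; at [6:8] → 'dv'; at [8:10] → 'dv'; at [10:14] → 'fscq'.
`sub` substitutes 'X' at each match site.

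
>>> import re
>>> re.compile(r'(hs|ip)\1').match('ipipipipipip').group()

`re.match` won't scan ahead — the pattern has to work from the very first character.
The match spans [0:4] → 'ipip'.

'ipip'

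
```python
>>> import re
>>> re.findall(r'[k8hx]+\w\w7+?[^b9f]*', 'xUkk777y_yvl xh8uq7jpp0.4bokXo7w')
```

This matches one or more of one of [k8hx], then a word character, then a word character; then one or more of the literal '7' (lazy), then zero or more of any character except [b9f].
Matches: at [2:25] → 'kk777y_yvl xh8uq7jpp0.4'; at [27:32] → 'kXo7w'.
With no groups in the pattern, `findall` gives back each whole match — 2 here.

['kk777y_yvl xh8uq7jpp0.4', 'kXo7w']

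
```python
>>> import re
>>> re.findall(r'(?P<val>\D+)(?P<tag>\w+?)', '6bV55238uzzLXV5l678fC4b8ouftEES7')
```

This matches one or more of a non-digit (captured as 'val'); then one or more of a word character (lazy) (captured as 'tag').
The `?` after the quantifier makes it lazy — it takes as little as possible before letting the rest of the pattern try.
Scanning left to right: at [1:4] match 'bV5', groups = ('bV', '5'); at [8:15] match 'uzzLXV5', groups = ('uzzLXV', '5'); at [15:17] match 'l6', groups = ('l', '6'); at [19:22] match 'fC4', groups = ('fC', '4'); at [22:24] match 'b8', groups = ('b', '8'); ….
`findall` packs the 2 group values into a tuple for every match.

[('bV', '5'), ('uzzLXV', '5'), ('l', '6'), ('fC', '4'), ('b', '8'), ('ouftEES', '7')]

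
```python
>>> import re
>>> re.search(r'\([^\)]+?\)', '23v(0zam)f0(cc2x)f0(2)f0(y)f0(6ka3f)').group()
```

'(0zam)'

`search` walks the string left to right and returns the first match it finds.
The match spans [3:9] → '(0zam)'.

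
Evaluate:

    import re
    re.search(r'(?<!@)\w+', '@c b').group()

'b'

A negative assertion filters positions out without eating any characters.
The match spans [3:4] → 'b'.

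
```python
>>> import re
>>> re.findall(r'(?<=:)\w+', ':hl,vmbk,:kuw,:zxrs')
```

['hl', 'kuw', 'zxrs']

Because the assertion is zero-width, the text it checks is not consumed and won't appear in the result.
Scanning left to right: at [1:3] → 'hl'; at [10:13] → 'kuw'; at [15:19] → 'zxrs'.
With no groups in the pattern, `findall` gives back each whole match — 3 here.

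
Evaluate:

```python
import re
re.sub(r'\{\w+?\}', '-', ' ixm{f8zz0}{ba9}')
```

' ixm--'

Matches: at [4:11] → '{f8zz0}'; at [11:16] → '{ba9}'.
`sub` substitutes '-' at each match site.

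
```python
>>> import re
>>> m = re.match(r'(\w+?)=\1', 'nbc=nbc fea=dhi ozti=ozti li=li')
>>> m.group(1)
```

`\1` has to match the exact text group 1 already captured.
`re.match` won't scan ahead — the pattern has to work from the very first character.
The match spans [0:7] → 'nbc=nbc'.
Captured: group 1 = 'nbc'.

'nbc'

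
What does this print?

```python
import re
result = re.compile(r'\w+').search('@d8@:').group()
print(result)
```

d8

The match spans [1:3] → 'd8'.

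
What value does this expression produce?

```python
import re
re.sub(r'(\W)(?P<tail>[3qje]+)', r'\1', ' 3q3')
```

' '

Pattern: a non-word character (captured); then one or more of one of [3qje] (captured as 'tail').
Each match is replaced using the text its own group 1 captured.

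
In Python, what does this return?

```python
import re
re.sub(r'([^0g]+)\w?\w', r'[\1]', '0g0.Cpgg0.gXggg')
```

This matches one or more of any character except [0g] (captured); then optionally a word character, then a word character.
Matches: at [3:8] → '.Cpgg'; at [9:12] → '.gX'.
Each match is replaced using the text its own group 1 captured.

'0g0[.Cp]0[.]ggg'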